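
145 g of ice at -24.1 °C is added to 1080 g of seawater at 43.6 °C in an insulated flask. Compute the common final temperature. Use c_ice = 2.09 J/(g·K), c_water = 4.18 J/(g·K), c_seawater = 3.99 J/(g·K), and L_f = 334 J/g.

Setting the total heat transfer to zero:
warm ice to 0 °C: 145×2.09×(0 − (-24.1)) = 7303.5; latent heat to melt: 145×334 = 48430; meltwater 0→T: 145×4.18×T = 606.1 T; seawater cools: 1080×3.99×(T − 43.6) = 4309.2(T − 43.6)
4915.3 T = 187881 − 55734 = 132148
T ≈ 26.88 °C — above 0 °C, consistent with complete melting.

T_f ≈ 26.9 °C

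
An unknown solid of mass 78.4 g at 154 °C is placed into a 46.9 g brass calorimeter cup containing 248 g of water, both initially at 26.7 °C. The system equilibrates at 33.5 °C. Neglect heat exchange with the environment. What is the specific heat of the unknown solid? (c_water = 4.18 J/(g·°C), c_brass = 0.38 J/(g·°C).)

Energy conservation, ΣQ = 0:
78.4×c×(33.5 − 154) + 248×4.18×(33.5 − 26.7) + 46.9×0.38×(33.5 − 26.7) = 0
-9447.2 c = -7170.3
c = -7170.3/-9447.2 ≈ 0.759 J/(g·°C)

c ≈ 0.759 J/(g·°C)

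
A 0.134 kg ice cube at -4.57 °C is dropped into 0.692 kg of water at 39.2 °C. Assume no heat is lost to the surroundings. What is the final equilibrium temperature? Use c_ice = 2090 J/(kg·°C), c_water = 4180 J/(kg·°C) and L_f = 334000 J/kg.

T_f ≈ 19.5 °C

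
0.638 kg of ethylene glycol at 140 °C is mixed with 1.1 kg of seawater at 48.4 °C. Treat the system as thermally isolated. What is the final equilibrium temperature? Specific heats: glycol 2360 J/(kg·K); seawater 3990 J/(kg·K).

T_f ≈ 71.8 °C

T_f = Σ m_i c_i T_i / Σ m_i c_i:
T_f = (1505.7*140 + 4389*48.4) / (1505.7 + 4389)
    = 423223 / 5894.7 ≈ 71.80 °C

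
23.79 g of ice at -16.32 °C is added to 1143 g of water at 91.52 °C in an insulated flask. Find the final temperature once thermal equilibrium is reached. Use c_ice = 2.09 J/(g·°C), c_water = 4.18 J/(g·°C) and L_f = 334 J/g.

Sum of m c ΔT and latent-heat terms is zero:
ice -16.32→0 °C: 23.79×2.09×16.32 = 811.45
  melt ice: 23.79×334 = 7945.9
  warm the meltwater: 99.44 T
  water cools: 1143×4.18×(T − 91.52) = 4777.7(T − 91.52)
4877.2 T = 437259 − 8757.3 = 428501
T ≈ 87.86 °C — above 0 °C, consistent with complete melting.

T_f ≈ 87.9 °C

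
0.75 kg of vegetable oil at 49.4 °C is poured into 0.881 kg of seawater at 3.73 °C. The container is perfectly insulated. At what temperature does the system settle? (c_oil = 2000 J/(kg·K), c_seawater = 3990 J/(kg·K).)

T_f ≈ 17.4 °C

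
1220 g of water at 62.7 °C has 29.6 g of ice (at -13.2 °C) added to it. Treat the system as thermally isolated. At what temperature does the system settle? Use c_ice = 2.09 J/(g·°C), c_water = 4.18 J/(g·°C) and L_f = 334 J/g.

T_f ≈ 59.2 °C

Heat gained plus heat lost sum to zero:
warm ice to 0 °C: 29.6×2.09×(0 − (-13.2)) = 816.6; melt ice: 29.6×334 = 9886.4; meltwater 0→T: 29.6×4.18×T = 123.73 T; water cools: 1220×4.18×(T − 62.7) = 5099.6(T − 62.7)
5223.3 T = 319745 − 10703 = 309042
T ≈ 59.17 °C (positive, so assuming full melt was valid).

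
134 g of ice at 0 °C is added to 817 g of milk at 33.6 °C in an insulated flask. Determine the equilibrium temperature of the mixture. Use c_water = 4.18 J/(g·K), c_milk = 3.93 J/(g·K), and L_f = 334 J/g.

T_f ≈ 16.7 °C

Taking heat into each body as positive, Σ m c ΔT = 0:
fusion: m_ice L_f = 134×334 = 44756
  warm the meltwater: 560.12 T
  milk: 3210.8(T − 33.6)
3770.9 T = 107883 − 44756 = 63127
T ≈ 16.74 °C — above 0 °C, consistent with complete melting.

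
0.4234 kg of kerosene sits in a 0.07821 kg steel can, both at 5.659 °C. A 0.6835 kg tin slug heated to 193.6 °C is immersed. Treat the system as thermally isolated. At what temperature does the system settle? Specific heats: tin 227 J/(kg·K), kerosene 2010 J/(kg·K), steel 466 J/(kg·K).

Net heat exchanged in the isolated system is zero:
0.6835*227*(T − 193.6) + 0.4234*2010*(T − 5.659) + 0.07821*466*(T − 5.659) = 0
(155.15 + 851.03 + 36.45) T = 155.15*193.6 + 851.03*5.659 + 36.45*5.659
T = 35060/1042.6 ≈ 33.63 °C

T_f ≈ 33.6 °C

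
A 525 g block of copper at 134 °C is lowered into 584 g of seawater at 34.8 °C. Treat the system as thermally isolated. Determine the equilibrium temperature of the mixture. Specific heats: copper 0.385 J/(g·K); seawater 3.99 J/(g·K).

T_f ≈ 42.7 °C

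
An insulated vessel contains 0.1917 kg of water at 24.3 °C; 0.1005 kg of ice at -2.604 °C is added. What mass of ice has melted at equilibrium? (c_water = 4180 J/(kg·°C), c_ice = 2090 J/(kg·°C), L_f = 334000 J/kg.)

m_melted ≈ 0.0567 kg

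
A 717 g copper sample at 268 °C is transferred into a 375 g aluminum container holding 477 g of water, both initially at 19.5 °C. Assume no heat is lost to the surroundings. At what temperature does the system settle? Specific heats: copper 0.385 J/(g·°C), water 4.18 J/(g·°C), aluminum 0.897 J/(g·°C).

T_f ≈ 45.8 °C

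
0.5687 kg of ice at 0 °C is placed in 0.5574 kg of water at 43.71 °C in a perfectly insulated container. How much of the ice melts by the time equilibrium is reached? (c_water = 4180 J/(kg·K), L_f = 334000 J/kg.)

m_melted ≈ 0.305 kg

Heat available from the water dropping to 0 °C: 0.5574×4180×43.71 = 101841 J.
To melt every bit of ice: 0.5687×334000 = 189946 J.
That's not enough to melt it all — equilibrium is at 0 °C with ice remaining.
Mass melted = 101841/334000 ≈ 0.3049 kg.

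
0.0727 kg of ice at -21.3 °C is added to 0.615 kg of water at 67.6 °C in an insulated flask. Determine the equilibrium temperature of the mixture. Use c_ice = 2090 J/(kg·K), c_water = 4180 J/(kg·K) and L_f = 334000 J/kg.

Let T be the final temperature. ΣQ_i = 0:
warm ice to 0 °C: 0.0727×2090×(0 − (-21.3)) = 3236.4
  fusion: m_ice L_f = 0.0727×334000 = 24282
  meltwater 0→T: 0.0727×4180×T = 303.89 T
  water cools: 0.615×4180×(T − 67.6) = 2570.7(T − 67.6)
2874.6 T = 173779 − 27518 = 146261
T ≈ 50.88 °C (positive, so assuming full melt was valid).

T_f ≈ 50.9 °C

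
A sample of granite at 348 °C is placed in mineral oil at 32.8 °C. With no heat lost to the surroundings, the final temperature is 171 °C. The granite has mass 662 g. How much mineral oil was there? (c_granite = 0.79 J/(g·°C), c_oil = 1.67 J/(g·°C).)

m ≈ 401 g

Conservation of energy gives ΣQ = 0:
662×0.79×(171 − 348) + m×1.67×(171 − 32.8) = 0
230.79 m = 92567
m = 92567/230.79 ≈ 401.1 g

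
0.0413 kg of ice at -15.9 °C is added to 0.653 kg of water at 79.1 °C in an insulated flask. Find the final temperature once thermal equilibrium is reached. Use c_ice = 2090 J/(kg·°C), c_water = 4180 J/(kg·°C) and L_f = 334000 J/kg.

T_f ≈ 69.2 °C

Sum of m c ΔT and latent-heat terms is zero:
ice -15.9→0 °C: 0.0413×2090×15.9 = 1372.4
  fusion: m_ice L_f = 0.0413×334000 = 13794
  warm the meltwater: 172.63 T
  water: 2729.5(T − 79.1)
2902.2 T = 215907 − 15167 = 200740
T ≈ 69.17 °C (positive, so assuming full melt was valid).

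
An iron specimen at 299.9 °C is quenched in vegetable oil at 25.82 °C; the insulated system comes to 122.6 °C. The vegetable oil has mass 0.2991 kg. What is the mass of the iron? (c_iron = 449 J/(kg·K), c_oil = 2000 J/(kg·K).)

m ≈ 0.727 kg

Heat lost by the iron = heat gained by the oil:
m·449·(299.9 − 122.6) = 0.2991·2000·(122.6 − 25.82)
79608 m = 57894  ⇒  m ≈ 0.7272 kg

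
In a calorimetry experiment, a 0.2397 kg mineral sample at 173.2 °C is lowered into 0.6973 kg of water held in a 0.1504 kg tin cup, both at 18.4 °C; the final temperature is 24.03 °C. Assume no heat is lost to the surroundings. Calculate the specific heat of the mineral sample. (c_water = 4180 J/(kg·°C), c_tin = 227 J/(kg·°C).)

Heat gained plus heat lost sum to zero:
0.2397×c×(24.03 − 173.2) + 0.6973×4180×(24.03 − 18.4) + 0.1504×227×(24.03 − 18.4) = 0
-35.76 c = -16602
c = -16602/-35.76 ≈ 464.3 J/(kg·°C)

c ≈ 464 J/(kg·°C)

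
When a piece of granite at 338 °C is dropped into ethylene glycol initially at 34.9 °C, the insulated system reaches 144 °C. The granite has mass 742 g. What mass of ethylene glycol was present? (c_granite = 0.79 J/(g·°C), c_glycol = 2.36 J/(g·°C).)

Heat lost by the granite = heat gained by the glycol:
742×0.79×(338 − 144) = m×2.36×(144 − 34.9)
257.48 m = 113719  ⇒  m ≈ 441.7 g

m ≈ 442 g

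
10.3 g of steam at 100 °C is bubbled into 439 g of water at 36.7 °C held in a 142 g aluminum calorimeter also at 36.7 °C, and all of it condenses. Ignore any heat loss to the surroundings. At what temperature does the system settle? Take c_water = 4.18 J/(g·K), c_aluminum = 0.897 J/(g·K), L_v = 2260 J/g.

T_f ≈ 49.7 °C

Heat gained plus heat lost sum to zero:
condense steam: −10.3×2260 = −23278
  condensed water 100 °C→T: 43.05(T − 100)
  water warms: 439×4.18×(T − 36.7) = 1835(T − 36.7)
  cup: 127.37(T − 36.7)
2005.4 T = 23278 + 4305.4 + 72020 = 99603
T ≈ 49.67 °C, under the boiling point, so the assumption holds.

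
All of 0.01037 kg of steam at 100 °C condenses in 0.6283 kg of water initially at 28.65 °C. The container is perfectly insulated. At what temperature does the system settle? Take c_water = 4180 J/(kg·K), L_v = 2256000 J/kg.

T_f ≈ 38.6 °C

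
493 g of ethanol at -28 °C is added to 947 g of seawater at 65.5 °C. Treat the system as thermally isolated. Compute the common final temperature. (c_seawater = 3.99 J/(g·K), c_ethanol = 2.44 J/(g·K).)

T_f ≈ 42.9 °C

Conservation of energy gives ΣQ = 0:
947·3.99·(T − 65.5) + 493·2.44·(T − (-28)) = 0
(3778.5 + 1202.9) T = 3778.5·65.5 + 1202.9·(-28)
T = 213812/4981.5 ≈ 42.92 °C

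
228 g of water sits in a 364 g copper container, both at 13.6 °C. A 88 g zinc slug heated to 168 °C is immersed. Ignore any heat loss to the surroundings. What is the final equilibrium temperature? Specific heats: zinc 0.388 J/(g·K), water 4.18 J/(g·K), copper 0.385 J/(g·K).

Setting the total heat transfer to zero:
88×0.388×(T − 168) + 228×4.18×(T − 13.6) + 364×0.385×(T − 13.6) = 0
34.14(T − 168) + 953.04(T − 13.6) + 140.14(T − 13.6) = 0
1127.3 T = 20603
T = 20603 / 1127.3 = 18.3 °C

T_f ≈ 18.3 °C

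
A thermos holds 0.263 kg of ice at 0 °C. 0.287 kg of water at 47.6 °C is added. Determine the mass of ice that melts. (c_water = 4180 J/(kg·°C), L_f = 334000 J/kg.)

m_melted ≈ 0.171 kg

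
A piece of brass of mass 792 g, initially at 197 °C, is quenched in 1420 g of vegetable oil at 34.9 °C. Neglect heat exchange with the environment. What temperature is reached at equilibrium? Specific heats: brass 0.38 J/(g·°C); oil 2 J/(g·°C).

Setting the total heat transfer to zero:
792×0.38×(T − 197) + 1420×2×(T − 34.9) = 0
3141 T = 158405
T = 158405/3141 ≈ 50.43 °C

T_f ≈ 50.4 °C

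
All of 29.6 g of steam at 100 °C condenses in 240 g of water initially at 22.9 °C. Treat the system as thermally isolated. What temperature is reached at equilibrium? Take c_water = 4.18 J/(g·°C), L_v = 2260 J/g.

Taking heat into each body as positive, Σ m c ΔT = 0:
latent heat released on condensation: 29.6·2260 = 66896; condensate cools 100→T: 29.6·4.18·(T − 100) = 123.73(T − 100); water warms: 240·4.18·(T − 22.9) = 1003.2(T − 22.9)
1126.9 T = 66896 + 12373 + 22973 = 102242
T ≈ 90.73 °C, under the boiling point, so the assumption holds.

T_f ≈ 90.7 °C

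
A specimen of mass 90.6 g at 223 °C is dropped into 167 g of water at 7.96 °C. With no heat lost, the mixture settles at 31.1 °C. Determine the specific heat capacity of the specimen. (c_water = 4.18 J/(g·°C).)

Heat gained plus heat lost sum to zero:
90.6×c×(31.1 − 223) + 167×4.18×(31.1 − 7.96) = 0
-17386 c = -16153
c = -16153/-17386 ≈ 0.9291 J/(g·°C)

c ≈ 0.929 J/(g·°C)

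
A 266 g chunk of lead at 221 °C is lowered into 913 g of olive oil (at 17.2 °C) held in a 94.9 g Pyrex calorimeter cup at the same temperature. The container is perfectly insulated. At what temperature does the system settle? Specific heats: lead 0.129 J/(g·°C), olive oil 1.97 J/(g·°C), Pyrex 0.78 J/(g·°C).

T_f ≈ 20.9 °C

Setting the total heat transfer to zero:
266*0.129*(T − 221) + 913*1.97*(T − 17.2) + 94.9*0.78*(T − 17.2) = 0
(34.31 + 1798.6 + 74.02) T = 34.31*221 + 1798.6*17.2 + 74.02*17.2
T = 39793/1906.9 ≈ 20.87 °C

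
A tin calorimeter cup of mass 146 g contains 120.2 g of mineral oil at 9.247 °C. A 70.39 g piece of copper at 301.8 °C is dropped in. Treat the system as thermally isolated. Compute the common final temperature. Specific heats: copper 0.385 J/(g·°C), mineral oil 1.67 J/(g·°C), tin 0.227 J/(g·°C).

Setting the total heat transfer to zero:
70.39*0.385*(T − 301.8) + 120.2*1.67*(T − 9.247) + 146*0.227*(T − 9.247) = 0
27.1(T − 301.8) + 200.73(T − 9.247) + 33.14(T − 9.247) = 0
260.98 T = 10341
T = 10341 / 260.98 = 39.6 °C

T_f ≈ 39.6 °C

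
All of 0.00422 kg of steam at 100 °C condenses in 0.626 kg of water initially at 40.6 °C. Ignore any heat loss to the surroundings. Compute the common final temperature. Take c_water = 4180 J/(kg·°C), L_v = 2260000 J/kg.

T_f ≈ 44.6 °C

Conservation of energy gives ΣQ = 0:
condense steam: −0.00422·2260000 = −9537.2; condensate cools 100→T: 0.00422·4180·(T − 100) = 17.64(T − 100); water warms: 0.626·4180·(T − 40.6) = 2616.7(T − 40.6)
2634.3 T = 9537.2 + 1764 + 106237 = 117538
T ≈ 44.62 °C — below 100 °C, confirming all the steam condensed.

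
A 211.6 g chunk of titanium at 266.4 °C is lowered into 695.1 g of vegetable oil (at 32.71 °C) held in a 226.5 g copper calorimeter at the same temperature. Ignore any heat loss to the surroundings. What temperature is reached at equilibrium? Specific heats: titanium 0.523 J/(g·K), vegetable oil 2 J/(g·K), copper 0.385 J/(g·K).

T_f ≈ 49.0 °C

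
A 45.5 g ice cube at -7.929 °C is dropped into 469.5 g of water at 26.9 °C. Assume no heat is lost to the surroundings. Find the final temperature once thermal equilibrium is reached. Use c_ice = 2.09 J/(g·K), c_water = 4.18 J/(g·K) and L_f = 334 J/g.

Setting the total heat transfer to zero:
ice -7.929→0 °C: 45.5×2.09×7.929 = 754.01
  latent heat to melt: 45.5×334 = 15197
  warm the meltwater: 190.19 T
  water: 1962.5(T − 26.9)
2152.7 T = 52792 − 15951 = 36841
T ≈ 17.11 °C (positive, so assuming full melt was valid).

T_f ≈ 17.1 °C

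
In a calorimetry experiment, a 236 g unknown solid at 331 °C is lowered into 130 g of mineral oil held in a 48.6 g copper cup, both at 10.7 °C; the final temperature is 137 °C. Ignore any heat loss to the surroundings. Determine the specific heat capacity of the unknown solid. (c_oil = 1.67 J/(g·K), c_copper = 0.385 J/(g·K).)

c ≈ 0.651 J/(g·K)

Energy conservation, ΣQ = 0:
236·c·(137 − 331) + 130·1.67·(137 − 10.7) + 48.6·0.385·(137 − 10.7) = 0
-45784 c = -29783
c = -29783/-45784 ≈ 0.6505 J/(g·K)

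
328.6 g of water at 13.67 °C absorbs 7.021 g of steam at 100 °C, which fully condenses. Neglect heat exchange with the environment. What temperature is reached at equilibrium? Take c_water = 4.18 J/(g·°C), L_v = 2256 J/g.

T_f ≈ 26.8 °C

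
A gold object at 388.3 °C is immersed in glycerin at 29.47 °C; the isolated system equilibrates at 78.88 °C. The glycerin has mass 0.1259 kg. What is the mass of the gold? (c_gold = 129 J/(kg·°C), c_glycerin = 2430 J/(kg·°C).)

m ≈ 0.379 kg

|Q_gold| = |Q_glycerin|:
m·129·(388.3 − 78.88) = 0.1259·2430·(78.88 − 29.47)
39915 m = 15116  ⇒  m ≈ 0.3787 kg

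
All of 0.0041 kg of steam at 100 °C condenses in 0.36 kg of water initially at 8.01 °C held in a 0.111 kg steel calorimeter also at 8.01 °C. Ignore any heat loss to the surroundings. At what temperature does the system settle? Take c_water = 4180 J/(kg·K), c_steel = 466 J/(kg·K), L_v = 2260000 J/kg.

T_f ≈ 14.9 °C

Let T be the final temperature. ΣQ_i = 0:
latent heat released on condensation: 0.0041·2260000 = 9266
  condensed water 100 °C→T: 17.14(T − 100)
  original water: 1504.8(T − 8.01)
  steel cup: 0.111·466·(T − 8.01) = 51.73(T − 8.01)
1573.7 T = 9266 + 1713.8 + 12468 = 23448
T ≈ 14.90 °C (< 100 °C, so full condensation is consistent).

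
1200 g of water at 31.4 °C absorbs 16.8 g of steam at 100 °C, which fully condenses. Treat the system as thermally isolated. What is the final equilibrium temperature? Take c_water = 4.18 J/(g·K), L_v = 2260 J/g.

T_f ≈ 39.8 °C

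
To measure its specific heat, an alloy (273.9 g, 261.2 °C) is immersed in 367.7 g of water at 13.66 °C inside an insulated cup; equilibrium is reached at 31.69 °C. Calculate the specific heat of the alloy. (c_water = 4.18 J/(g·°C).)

c ≈ 0.441 J/(g·°C)

Heat lost by the alloy = heat gained by the water:
273.9×c×(261.2 − 31.69) = 367.7×4.18×(31.69 − 13.66)
62863 c = 27712  ⇒  c ≈ 0.4408 J/(g·°C)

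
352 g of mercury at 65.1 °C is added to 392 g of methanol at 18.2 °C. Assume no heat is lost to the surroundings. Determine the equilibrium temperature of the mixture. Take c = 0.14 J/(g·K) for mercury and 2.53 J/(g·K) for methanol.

T_f ≈ 20.4 °C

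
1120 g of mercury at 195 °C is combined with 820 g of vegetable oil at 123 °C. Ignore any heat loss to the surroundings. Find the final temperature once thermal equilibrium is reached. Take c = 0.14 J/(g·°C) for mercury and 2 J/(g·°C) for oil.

Net heat exchanged in the isolated system is zero:
1120×0.14×(T − 195) + 820×2×(T − 123) = 0
(156.8 + 1640) T = 156.8×195 + 1640×123
T ≈ 129.28 °C

T_f ≈ 129.3 °C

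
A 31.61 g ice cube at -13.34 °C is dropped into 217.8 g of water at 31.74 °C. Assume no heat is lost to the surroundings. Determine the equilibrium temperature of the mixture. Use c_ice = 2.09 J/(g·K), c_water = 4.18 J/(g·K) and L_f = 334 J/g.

Let T be the final temperature. ΣQ_i = 0:
warm ice to 0 °C: 31.61·2.09·(0 − (-13.34)) = 881.31
  latent heat to melt: 31.61·334 = 10558
  warm the meltwater: 132.13 T
  water: 910.4(T − 31.74)
1042.5 T = 28896 − 11439 = 17457
T ≈ 16.74 °C (positive, so assuming full melt was valid).

T_f ≈ 16.7 °C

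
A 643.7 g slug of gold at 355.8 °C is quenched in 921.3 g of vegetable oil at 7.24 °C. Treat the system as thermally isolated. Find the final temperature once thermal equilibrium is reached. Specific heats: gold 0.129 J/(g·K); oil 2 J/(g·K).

T_f ≈ 22.3 °C

Heat lost by the gold equals heat gained by the oil:
643.7×0.129×(355.8 − T) = 921.3×2×(T − 7.24)
83.04(355.8 − T) = 1842.6(T − 7.24)
1925.6 T = 42885  ⇒  T ≈ 22.27 °C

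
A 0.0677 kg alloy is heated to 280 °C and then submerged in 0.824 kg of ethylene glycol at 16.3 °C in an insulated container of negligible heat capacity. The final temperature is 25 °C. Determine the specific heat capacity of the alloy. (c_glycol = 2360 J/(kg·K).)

c ≈ 980 J/(kg·K)

Heat lost by the alloy = heat gained by the glycol:
0.0677×c×(280 − 25) = 0.824×2360×(25 − 16.3)
17.26 c = 16918  ⇒  c ≈ 980 J/(kg·K)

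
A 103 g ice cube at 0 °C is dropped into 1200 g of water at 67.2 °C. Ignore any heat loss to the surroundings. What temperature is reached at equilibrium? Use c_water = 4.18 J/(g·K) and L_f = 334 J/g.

Sum of m c ΔT and latent-heat terms is zero:
melt ice: 103×334 = 34402
  warm the meltwater: 430.54 T
  water: 5016(T − 67.2)
5446.5 T = 337075 − 34402 = 302673
T ≈ 55.57 °C. Since T > 0 °C, the all-ice-melts assumption holds.

T_f ≈ 55.6 °C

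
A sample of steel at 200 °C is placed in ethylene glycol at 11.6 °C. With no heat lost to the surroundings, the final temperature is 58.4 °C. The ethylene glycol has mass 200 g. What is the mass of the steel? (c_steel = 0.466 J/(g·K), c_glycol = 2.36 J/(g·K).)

m ≈ 335 g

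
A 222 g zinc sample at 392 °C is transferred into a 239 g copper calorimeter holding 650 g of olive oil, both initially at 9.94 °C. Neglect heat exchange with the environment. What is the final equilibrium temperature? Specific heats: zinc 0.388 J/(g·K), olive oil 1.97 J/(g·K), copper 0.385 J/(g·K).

T_f ≈ 32.5 °C

Net heat exchanged in the isolated system is zero:
222*0.388*(T − 392) + 650*1.97*(T − 9.94) + 239*0.385*(T − 9.94) = 0
(86.14 + 1280.5 + 92.02) T = 86.14*392 + 1280.5*9.94 + 92.02*9.94
T = 47408 / 1458.7 = 32.5 °C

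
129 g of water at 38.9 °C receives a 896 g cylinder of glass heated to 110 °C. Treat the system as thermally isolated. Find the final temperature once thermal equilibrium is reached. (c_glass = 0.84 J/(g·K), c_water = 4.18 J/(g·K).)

T_f ≈ 80.3 °C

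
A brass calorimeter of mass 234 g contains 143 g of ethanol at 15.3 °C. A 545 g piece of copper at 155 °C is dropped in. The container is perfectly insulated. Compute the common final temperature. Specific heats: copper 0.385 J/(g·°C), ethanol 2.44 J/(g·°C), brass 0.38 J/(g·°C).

Heat gained plus heat lost sum to zero:
545×0.385×(T − 155) + 143×2.44×(T − 15.3) + 234×0.38×(T − 15.3) = 0
647.67 T = 39222
T ≈ 60.56 °C

T_f ≈ 60.6 °C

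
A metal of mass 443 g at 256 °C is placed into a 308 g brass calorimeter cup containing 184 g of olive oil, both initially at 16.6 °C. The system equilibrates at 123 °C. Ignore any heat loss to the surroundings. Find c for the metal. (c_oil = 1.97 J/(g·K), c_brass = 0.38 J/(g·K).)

c ≈ 0.866 J/(g·K)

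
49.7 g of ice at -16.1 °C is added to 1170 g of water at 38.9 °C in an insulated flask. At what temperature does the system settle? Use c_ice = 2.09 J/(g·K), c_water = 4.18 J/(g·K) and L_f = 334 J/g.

Conservation of energy gives ΣQ = 0:
warm ice to 0 °C: 49.7×2.09×(0 − (-16.1)) = 1672.4
  latent heat to melt: 49.7×334 = 16600
  meltwater 0→T: 49.7×4.18×T = 207.75 T
  water cools: 1170×4.18×(T − 38.9) = 4890.6(T − 38.9)
5098.3 T = 190244 − 18272 = 171972
T ≈ 33.73 °C. Since T > 0 °C, the all-ice-melts assumption holds.

T_f ≈ 33.7 °C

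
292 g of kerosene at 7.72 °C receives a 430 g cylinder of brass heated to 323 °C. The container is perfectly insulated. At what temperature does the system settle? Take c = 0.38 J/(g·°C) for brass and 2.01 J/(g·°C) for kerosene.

T_f ≈ 76.4 °C

Heat gained plus heat lost sum to zero:
430*0.38*(T − 323) + 292*2.01*(T − 7.72) = 0
163.4(T − 323) + 586.92(T − 7.72) = 0
750.32 T = 57309
T = 57309/750.32 ≈ 76.38 °C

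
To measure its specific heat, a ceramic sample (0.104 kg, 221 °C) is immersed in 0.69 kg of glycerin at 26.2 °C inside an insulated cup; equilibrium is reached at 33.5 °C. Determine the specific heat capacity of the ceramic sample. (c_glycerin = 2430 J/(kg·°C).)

c ≈ 628 J/(kg·°C)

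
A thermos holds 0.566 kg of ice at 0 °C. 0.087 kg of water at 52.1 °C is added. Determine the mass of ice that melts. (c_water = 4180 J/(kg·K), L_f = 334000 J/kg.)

Water can give up m c ΔT = 0.087·4180·52.1 = 18947 J before reaching 0 °C.
Fully melting the ice requires m_ice L_f = 0.566·334000 = 189044 J.
Since 18947 < 189044 J, not all the ice melts; equilibrium is at 0 °C.
m_melted·334000 = 18947  ⇒  m_melted ≈ 0.05673 kg.

m_melted ≈ 0.0567 kg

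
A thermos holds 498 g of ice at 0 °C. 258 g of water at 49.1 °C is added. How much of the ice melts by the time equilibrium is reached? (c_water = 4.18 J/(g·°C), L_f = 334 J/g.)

Water can give up m c ΔT = 258×4.18×49.1 = 52951 J before reaching 0 °C.
Fully melting the ice requires m_ice L_f = 498×334 = 166332 J.
That's not enough to melt it all — equilibrium is at 0 °C with ice remaining.
Mass melted = 52951/334 ≈ 158.5 g.

m_melted ≈ 159 g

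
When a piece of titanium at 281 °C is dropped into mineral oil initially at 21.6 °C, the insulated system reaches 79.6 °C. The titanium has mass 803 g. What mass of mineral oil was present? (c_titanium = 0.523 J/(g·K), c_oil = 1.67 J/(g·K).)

m ≈ 873 g

Heat lost by the titanium = heat gained by the oil:
803·0.523·(281 − 79.6) = m·1.67·(79.6 − 21.6)
96.86 m = 84582  ⇒  m ≈ 873.2 g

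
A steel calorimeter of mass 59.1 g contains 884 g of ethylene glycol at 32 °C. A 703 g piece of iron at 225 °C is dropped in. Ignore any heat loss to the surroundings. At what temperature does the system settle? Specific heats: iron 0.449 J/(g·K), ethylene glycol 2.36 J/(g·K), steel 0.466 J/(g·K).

T_f ≈ 57.1 °C

T_f is the heat-capacity-weighted average of the initial temperatures:
T_f = (315.65·225 + 2086.2·32 + 27.54·32) / (315.65 + 2086.2 + 27.54)
    = 138662 / 2429.4 ≈ 57.08 °C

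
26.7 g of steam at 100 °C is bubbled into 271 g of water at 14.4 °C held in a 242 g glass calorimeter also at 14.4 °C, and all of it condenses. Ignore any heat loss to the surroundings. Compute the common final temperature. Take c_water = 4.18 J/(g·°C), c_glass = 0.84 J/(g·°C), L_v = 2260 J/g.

Heat gained plus heat lost sum to zero:
condense steam: −26.7·2260 = −60342
  condensed water 100 °C→T: 111.61(T − 100)
  original water: 1132.8(T − 14.4)
  cup: 203.28(T − 14.4)
1447.7 T = 60342 + 11161 + 19239 = 90742
T ≈ 62.68 °C — below 100 °C, confirming all the steam condensed.

T_f ≈ 62.7 °C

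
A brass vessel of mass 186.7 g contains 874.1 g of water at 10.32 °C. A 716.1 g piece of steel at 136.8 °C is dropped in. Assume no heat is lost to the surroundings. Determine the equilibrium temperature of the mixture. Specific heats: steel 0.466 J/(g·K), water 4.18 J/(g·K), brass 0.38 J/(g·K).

T_f ≈ 20.7 °C

With ΣQ=0 the equilibrium temperature is the m·c-weighted mean:
T_f = (333.7×136.8 + 3653.7×10.32 + 70.95×10.32) / (333.7 + 3653.7 + 70.95)
    = 84089 / 4058.4 ≈ 20.72 °C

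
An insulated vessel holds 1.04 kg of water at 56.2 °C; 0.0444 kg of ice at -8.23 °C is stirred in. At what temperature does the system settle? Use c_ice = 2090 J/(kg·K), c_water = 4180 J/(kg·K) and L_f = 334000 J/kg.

Net heat exchanged in the isolated system is zero:
ice -8.23→0 °C: 0.0444×2090×8.23 = 763.71; fusion: m_ice L_f = 0.0444×334000 = 14830; meltwater 0→T: 0.0444×4180×T = 185.59 T; water: 4347.2(T − 56.2)
4532.8 T = 244313 − 15593 = 228719
T ≈ 50.46 °C. Since T > 0 °C, the all-ice-melts assumption holds.

T_f ≈ 50.5 °C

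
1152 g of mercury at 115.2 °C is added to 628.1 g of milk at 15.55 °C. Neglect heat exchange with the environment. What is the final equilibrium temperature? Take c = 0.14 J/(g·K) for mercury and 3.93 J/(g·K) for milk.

Let T be the final temperature. ΣQ_i = 0:
1152·0.14·(T − 115.2) + 628.1·3.93·(T − 15.55) = 0
161.28(T − 115.2) + 2468.4(T − 15.55) = 0
2629.7 T = 56964
T = 56964 / 2629.7 = 21.7 °C

T_f ≈ 21.7 °C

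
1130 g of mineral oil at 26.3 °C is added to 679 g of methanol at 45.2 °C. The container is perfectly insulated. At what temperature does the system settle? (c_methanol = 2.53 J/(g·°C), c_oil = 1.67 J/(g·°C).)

Set heat shed by the hot body equal to heat absorbed by the cold body:
679*2.53*(45.2 − T) = 1130*1.67*(T − 26.3)
1717.9(45.2 − T) = 1887.1(T − 26.3)
3605 T = 127278  ⇒  T ≈ 35.31 °C

T_f ≈ 35.3 °C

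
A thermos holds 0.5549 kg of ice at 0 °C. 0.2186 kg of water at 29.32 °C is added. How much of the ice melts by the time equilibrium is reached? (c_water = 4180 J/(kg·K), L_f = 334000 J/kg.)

Heat available from the water dropping to 0 °C: 0.2186×4180×29.32 = 26791 J.
Melting all 0.5549 kg of ice would need 0.5549×334000 = 185337 J.
Since 26791 < 185337 J, not all the ice melts; equilibrium is at 0 °C.
Mass melted = 26791/334000 ≈ 0.08021 kg.

m_melted ≈ 0.0802 kg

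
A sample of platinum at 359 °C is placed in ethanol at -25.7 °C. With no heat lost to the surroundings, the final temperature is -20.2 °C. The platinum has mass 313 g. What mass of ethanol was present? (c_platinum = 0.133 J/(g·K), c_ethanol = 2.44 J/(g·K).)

m ≈ 1180 g

Setting the total heat transfer to zero:
313×0.133×(-20.2 − 359) + m×2.44×(-20.2 − (-25.7)) = 0
13.42 m = 15786
m = 15786/13.42 ≈ 1176 g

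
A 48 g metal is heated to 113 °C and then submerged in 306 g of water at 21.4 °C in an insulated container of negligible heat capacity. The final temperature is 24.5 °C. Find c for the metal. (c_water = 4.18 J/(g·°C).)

Conservation of energy gives ΣQ = 0:
48·c·(24.5 − 113) + 306·4.18·(24.5 − 21.4) = 0
-4248 c = -3965.1
c = -3965.1/-4248 ≈ 0.9334 J/(g·°C)

c ≈ 0.933 J/(g·°C)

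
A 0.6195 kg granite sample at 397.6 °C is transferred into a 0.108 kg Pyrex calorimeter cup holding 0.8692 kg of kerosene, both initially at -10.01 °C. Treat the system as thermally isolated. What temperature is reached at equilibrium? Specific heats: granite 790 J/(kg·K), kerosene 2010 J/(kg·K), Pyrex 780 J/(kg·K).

T_f ≈ 75.9 °C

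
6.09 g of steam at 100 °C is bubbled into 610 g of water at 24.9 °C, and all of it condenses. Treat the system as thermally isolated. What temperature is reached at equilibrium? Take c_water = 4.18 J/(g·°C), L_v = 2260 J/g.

T_f ≈ 31.0 °C

Conservation of energy gives ΣQ = 0:
steam→water at 100 °C releases m L_v = 6.09·2260 = 13763
  condensed water 100 °C→T: 25.46(T − 100)
  original water: 2549.8(T − 24.9)
2575.3 T = 13763 + 2545.6 + 63490 = 79799
T ≈ 30.99 °C (< 100 °C, so full condensation is consistent).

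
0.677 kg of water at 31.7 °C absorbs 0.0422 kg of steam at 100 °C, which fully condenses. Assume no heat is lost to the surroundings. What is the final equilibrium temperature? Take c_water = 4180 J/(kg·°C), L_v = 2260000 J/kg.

T_f ≈ 67.4 °C

Energy conservation, ΣQ = 0:
condense steam: −0.0422·2260000 = −95372
  condensed water 100 °C→T: 176.4(T − 100)
  water warms: 0.677·4180·(T − 31.7) = 2829.9(T − 31.7)
3006.3 T = 95372 + 17640 + 89707 = 202718
T ≈ 67.43 °C, under the boiling point, so the assumption holds.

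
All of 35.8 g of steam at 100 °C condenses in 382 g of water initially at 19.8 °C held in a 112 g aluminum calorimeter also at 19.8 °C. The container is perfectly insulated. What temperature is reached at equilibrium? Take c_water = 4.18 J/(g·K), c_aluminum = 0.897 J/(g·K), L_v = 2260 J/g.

Setting the total heat transfer to zero:
latent heat released on condensation: 35.8·2260 = 80908
  condensate cools 100→T: 35.8·4.18·(T − 100) = 149.64(T − 100)
  water warms: 382·4.18·(T − 19.8) = 1596.8(T − 19.8)
  cup: 100.46(T − 19.8)
1846.9 T = 80908 + 14964 + 33605 = 129477
T ≈ 70.11 °C — below 100 °C, confirming all the steam condensed.

T_f ≈ 70.1 °C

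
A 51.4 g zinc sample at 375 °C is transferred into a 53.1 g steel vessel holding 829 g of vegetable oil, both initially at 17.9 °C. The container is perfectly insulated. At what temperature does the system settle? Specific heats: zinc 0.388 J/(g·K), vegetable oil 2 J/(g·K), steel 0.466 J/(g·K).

T_f ≈ 22.1 °C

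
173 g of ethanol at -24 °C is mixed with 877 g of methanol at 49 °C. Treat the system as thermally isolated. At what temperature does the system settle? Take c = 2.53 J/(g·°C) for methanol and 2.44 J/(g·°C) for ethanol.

T_f ≈ 37.3 °C

Setting the total heat transfer to zero:
877×2.53×(T − 49) + 173×2.44×(T − (-24)) = 0
2218.8(T − 49) + 422.12(T − (-24)) = 0
(2218.8 + 422.12) T = 2218.8×49 + 422.12×(-24)
T = 98591/2640.9 ≈ 37.33 °C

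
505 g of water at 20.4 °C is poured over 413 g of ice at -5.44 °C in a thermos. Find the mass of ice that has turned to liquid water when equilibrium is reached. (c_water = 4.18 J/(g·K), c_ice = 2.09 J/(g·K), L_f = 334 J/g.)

Heat available from the water dropping to 0 °C: 505·4.18·20.4 = 43062 J.
Warming the ice to 0 °C takes 413·2.09·5.44 = 4695.6 J, leaving 38367 J for melting.
Melting all 413 g of ice would need 413·334 = 137942 J.
That's not enough to melt it all — equilibrium is at 0 °C with ice remaining.
Mass melted = 38367/334 ≈ 114.9 g.

m_melted ≈ 115 g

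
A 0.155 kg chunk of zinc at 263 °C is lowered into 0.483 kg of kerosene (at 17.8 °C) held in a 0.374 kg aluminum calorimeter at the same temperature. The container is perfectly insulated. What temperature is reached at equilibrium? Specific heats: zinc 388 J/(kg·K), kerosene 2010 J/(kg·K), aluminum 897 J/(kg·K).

Energy conservation, ΣQ = 0:
0.155*388*(T − 263) + 0.483*2010*(T − 17.8) + 0.374*897*(T − 17.8) = 0
1366.4 T = 39069
T = 39069/1366.4 ≈ 28.59 °C

T_f ≈ 28.6 °C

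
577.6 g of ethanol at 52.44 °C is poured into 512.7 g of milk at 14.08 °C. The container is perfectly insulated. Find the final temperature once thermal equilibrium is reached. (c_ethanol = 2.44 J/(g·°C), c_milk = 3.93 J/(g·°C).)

T_f ≈ 29.9 °C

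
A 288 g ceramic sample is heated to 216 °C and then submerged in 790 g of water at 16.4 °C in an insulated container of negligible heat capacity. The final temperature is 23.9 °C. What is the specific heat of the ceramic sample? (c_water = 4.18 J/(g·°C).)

c ≈ 0.448 J/(g·°C)

Heat lost by the ceramic sample = heat gained by the water:
288×c×(216 − 23.9) = 790×4.18×(23.9 − 16.4)
55325 c = 24766  ⇒  c ≈ 0.4477 J/(g·°C)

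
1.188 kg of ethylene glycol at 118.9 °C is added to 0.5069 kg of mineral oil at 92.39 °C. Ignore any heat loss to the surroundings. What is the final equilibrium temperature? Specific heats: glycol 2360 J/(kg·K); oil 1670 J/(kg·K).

T_f ≈ 112.8 °C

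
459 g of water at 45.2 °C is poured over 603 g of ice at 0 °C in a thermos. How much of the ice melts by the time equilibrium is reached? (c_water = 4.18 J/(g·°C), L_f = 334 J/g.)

m_melted ≈ 260 g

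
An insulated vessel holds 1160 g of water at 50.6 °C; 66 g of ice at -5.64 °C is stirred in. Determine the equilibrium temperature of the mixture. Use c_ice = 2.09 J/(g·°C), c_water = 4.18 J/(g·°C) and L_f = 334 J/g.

T_f ≈ 43.4 °C

Heat gained plus heat lost sum to zero:
ice -5.64→0 °C: 66·2.09·5.64 = 777.98; melt ice: 66·334 = 22044; meltwater 0→T: 66·4.18·T = 275.88 T; water: 4848.8(T − 50.6)
5124.7 T = 245349 − 22822 = 222527
T ≈ 43.42 °C (positive, so assuming full melt was valid).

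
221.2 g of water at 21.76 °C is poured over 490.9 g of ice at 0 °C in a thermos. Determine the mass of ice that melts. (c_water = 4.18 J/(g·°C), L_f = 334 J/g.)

m_melted ≈ 60.2 g

Heat available from the water dropping to 0 °C: 221.2×4.18×21.76 = 20120 J.
Melting all 490.9 g of ice would need 490.9×334 = 163961 J.
20120 J < 163961 J, so only part of the ice melts and the system sits at 0 °C.
Mass melted = 20120/334 ≈ 60.24 g.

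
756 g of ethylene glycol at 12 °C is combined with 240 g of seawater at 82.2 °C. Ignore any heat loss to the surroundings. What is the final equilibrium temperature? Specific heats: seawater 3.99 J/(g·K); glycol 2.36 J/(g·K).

T_f = Σ m_i c_i T_i / Σ m_i c_i:
T_f = (957.6×82.2 + 1784.2×12) / (957.6 + 1784.2)
    = 100125 / 2741.8 ≈ 36.52 °C

T_f ≈ 36.5 °C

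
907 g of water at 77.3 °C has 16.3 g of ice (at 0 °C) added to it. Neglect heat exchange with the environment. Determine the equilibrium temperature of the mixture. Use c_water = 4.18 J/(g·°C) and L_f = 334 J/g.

T_f ≈ 74.5 °C

Let T be the final temperature. ΣQ_i = 0:
melt ice: 16.3×334 = 5444.2; warm the meltwater: 68.13 T; water cools: 907×4.18×(T − 77.3) = 3791.3(T − 77.3)
3859.4 T = 293064 − 5444.2 = 287620
T ≈ 74.52 °C — above 0 °C, consistent with complete melting.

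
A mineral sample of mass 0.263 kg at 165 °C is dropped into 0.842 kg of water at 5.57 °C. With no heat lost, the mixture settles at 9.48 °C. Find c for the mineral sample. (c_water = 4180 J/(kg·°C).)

Taking heat into each body as positive, Σ m c ΔT = 0:
0.263×c×(9.48 − 165) + 0.842×4180×(9.48 − 5.57) = 0
-40.9 c = -13761
c = -13761/-40.9 ≈ 336.5 J/(kg·°C)

c ≈ 336 J/(kg·°C)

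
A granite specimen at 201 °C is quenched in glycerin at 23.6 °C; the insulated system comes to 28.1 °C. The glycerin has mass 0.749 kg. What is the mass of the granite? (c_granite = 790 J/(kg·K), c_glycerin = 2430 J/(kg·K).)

|Q_granite| = |Q_glycerin|:
m×790×(201 − 28.1) = 0.749×2430×(28.1 − 23.6)
136591 m = 8190.3  ⇒  m ≈ 0.05996 kg

m ≈ 0.06 kg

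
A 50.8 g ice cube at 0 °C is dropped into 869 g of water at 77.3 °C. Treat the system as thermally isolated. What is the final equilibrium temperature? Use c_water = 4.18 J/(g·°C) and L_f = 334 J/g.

Let T be the final temperature. ΣQ_i = 0:
melt ice: 50.8×334 = 16967
  meltwater 0→T: 50.8×4.18×T = 212.34 T
  water: 3632.4(T − 77.3)
3844.8 T = 280786 − 16967 = 263819
T ≈ 68.62 °C. Since T > 0 °C, the all-ice-melts assumption holds.

T_f ≈ 68.6 °C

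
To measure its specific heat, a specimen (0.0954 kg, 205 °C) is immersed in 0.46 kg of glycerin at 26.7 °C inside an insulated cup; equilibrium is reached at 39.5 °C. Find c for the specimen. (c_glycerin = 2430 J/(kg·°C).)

c ≈ 906 J/(kg·°C)

m_s c (T_s − T_f) = m_glycerin c_glycerin (T_f − T_0):
0.0954×c×(205 − 39.5) = 0.46×2430×(39.5 − 26.7)
15.79 c = 14308  ⇒  c ≈ 906.2 J/(kg·°C)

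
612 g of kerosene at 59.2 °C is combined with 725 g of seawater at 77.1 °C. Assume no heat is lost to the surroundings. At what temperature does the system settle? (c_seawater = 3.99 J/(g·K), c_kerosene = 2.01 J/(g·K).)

T_f ≈ 71.8 °C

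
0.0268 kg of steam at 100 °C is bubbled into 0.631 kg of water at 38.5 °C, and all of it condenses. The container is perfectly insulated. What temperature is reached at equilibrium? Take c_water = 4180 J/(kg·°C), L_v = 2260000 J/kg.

Energy balance with sensible and latent terms:
condense steam: −0.0268·2260000 = −60568; condensate cools 100→T: 0.0268·4180·(T − 100) = 112.02(T − 100); water warms: 0.631·4180·(T − 38.5) = 2637.6(T − 38.5)
2749.6 T = 60568 + 11202 + 101547 = 173317
T ≈ 63.03 °C (< 100 °C, so full condensation is consistent).

T_f ≈ 63.0 °C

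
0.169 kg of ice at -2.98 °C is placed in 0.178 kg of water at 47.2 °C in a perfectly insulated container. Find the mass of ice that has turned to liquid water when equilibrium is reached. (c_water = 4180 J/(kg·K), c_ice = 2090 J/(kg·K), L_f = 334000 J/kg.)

m_melted ≈ 0.102 kg

Heat available from the water dropping to 0 °C: 0.178×4180×47.2 = 35119 J.
Warming the ice to 0 °C takes 0.169×2090×2.98 = 1052.6 J, leaving 34066 J for melting.
Fully melting the ice requires m_ice L_f = 0.169×334000 = 56446 J.
34066 J < 56446 J, so only part of the ice melts and the system sits at 0 °C.
Mass melted = 34066/334000 ≈ 0.102 kg.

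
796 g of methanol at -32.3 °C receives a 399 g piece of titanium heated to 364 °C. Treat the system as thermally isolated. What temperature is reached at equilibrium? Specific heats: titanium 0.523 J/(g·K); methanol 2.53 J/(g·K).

|Q_titanium| = |Q_methanol|:
399·0.523·(364 − T) = 796·2.53·(T − (-32.3))
208.68(364 − T) = 2013.9(T − (-32.3))
2222.6 T = 10910  ⇒  T ≈ 4.91 °C

T_f ≈ 4.9 °C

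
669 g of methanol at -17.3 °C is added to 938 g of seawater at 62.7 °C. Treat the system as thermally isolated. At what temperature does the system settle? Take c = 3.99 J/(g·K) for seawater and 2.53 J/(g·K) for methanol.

T_f ≈ 37.8 °C

Set heat shed by the hot body equal to heat absorbed by the cold body:
938×3.99×(62.7 − T) = 669×2.53×(T − (-17.3))
3742.6(62.7 − T) = 1692.6(T − (-17.3))
5435.2 T = 205381  ⇒  T ≈ 37.79 °C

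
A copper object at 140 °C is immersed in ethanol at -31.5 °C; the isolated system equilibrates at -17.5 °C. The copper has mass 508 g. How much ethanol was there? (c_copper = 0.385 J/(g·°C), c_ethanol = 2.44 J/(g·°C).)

Heat lost by the copper = heat gained by the ethanol:
508·0.385·(140 − -17.5) = m·2.44·(-17.5 − (-31.5))
34.16 m = 30804  ⇒  m ≈ 901.8 g

m ≈ 902 g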